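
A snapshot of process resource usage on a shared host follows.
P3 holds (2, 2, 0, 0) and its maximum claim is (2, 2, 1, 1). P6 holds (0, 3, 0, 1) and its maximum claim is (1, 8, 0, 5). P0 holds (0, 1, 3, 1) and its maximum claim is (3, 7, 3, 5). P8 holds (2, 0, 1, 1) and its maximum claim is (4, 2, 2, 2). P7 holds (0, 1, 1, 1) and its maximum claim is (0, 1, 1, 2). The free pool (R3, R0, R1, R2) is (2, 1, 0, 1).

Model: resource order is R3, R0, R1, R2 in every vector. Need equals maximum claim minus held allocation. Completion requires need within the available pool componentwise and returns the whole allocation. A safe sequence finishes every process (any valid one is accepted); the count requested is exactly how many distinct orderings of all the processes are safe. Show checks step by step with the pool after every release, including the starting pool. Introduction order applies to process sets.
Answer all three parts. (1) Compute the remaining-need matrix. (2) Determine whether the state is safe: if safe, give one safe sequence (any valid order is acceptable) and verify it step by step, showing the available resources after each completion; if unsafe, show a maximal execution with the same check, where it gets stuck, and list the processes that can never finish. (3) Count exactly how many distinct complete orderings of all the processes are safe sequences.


(1) Outstanding need per process (order R3, R0, R1, R2):
  P3: (0, 0, 1, 1)
  P6: (1, 5, 0, 4)
  P0: (3, 6, 0, 4)
  P8: (2, 2, 1, 1)
  P7: (0, 0, 0, 1)
(2) UNSAFE — no complete ordering exists.
Key observation: P7, P3, P8 can finish, but then (6, 4, 2, 3) is all there is, and the blocked group's R0 demands exceed it.
A maximal execution: P7, P3, P8 — then nothing else fits. Walking it through:
  pool = (2, 1, 0, 1)
  run P7 (needs (0, 0, 0, 1), free (2, 1, 0, 1)); after release of (0, 1, 1, 1) the pool is (2, 2, 1, 2)
  run P3 (needs (0, 0, 1, 1), free (2, 2, 1, 2)); after release of (2, 2, 0, 0) the pool is (4, 4, 1, 2)
  run P8 (needs (2, 2, 1, 1), free (4, 4, 1, 2)); after release of (2, 0, 1, 1) the pool is (6, 4, 2, 3)
  P6 still needs (1, 5, 0, 4) but only (6, 4, 2, 3) is free — short on R0 and R2
  P0 still needs (3, 6, 0, 4) but only (6, 4, 2, 3) is free — short on R0 and R2
Never able to finish: P6 and P0.
(3) Precisely 0 of the possible complete orderings are safe sequences.


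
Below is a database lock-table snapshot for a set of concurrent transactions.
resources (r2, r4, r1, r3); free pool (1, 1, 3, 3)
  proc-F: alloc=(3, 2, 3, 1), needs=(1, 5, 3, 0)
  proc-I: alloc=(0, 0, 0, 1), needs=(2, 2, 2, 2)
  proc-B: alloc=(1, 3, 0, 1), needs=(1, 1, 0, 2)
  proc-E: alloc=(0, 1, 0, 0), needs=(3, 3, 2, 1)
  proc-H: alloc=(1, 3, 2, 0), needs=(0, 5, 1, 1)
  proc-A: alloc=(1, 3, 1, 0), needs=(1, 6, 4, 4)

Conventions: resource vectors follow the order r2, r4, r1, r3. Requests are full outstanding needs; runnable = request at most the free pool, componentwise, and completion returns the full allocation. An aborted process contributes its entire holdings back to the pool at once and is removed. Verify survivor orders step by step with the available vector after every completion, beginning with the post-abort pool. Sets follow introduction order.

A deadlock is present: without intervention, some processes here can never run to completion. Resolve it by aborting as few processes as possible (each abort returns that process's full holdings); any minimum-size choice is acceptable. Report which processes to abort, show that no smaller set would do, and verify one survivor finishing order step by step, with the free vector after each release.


Abort proc-H.
Key observation: proc-A had no path to completion before; after the abort of proc-H ((1, 3, 2, 0) returned), step 3 is where it fits.
Minimality: the empty abort set fails — the state is deadlocked as it stands.
The survivors complete as proc-I, proc-B, proc-A, proc-E, proc-F. Walking it through (starting from the post-abort pool):
  pool = (2, 4, 5, 3)
  run proc-I (needs (2, 2, 2, 2), free (2, 4, 5, 3)); after release of (0, 0, 0, 1) the pool is (2, 4, 5, 4)
  run proc-B (needs (1, 1, 0, 2), free (2, 4, 5, 4)); after release of (1, 3, 0, 1) the pool is (3, 7, 5, 5)
  run proc-A (needs (1, 6, 4, 4), free (3, 7, 5, 5)); after release of (1, 3, 1, 0) the pool is (4, 10, 6, 5)
  run proc-E (needs (3, 3, 2, 1), free (4, 10, 6, 5)); after release of (0, 1, 0, 0) the pool is (4, 11, 6, 5)
  run proc-F (needs (1, 5, 3, 0), free (4, 11, 6, 5)); after release of (3, 2, 3, 1) the pool is (7, 13, 9, 6)


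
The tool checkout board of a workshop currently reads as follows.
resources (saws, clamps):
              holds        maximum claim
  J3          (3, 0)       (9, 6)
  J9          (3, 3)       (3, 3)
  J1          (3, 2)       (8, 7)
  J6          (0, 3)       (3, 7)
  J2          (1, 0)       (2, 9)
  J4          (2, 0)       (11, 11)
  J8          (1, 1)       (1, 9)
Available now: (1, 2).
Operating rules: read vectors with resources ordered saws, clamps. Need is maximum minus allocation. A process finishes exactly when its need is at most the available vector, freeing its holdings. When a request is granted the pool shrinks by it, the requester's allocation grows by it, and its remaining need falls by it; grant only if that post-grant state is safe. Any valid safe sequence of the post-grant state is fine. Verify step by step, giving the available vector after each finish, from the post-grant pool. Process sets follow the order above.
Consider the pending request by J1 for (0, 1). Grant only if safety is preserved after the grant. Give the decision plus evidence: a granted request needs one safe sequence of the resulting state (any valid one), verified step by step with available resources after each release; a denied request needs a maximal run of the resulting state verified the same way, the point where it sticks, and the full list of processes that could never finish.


DENY. Granting would leave the state unsafe.
Key observation: after J9, J6 the pool peaks at (4, 7), and each blocked process is short somewhere: J3 on saws; J1 on saws; J2 on clamps; J4 on saws, clamps; J8 on clamps.
Pretend the grant happened; the run J9, J6 goes as far as possible. Walking it through:
  pool = (1, 1)
  J9: need (0, 0) fits (1, 1); releases (3, 3), pool now (4, 4)
  J6: need (3, 4) fits (4, 4); releases (0, 3), pool now (4, 7)
  blocked: J3 wants (6, 6), pool (4, 7) — not enough saws
  blocked: J1 wants (5, 4), pool (4, 7) — not enough saws
  blocked: J2 wants (1, 9), pool (4, 7) — not enough clamps
  blocked: J4 wants (9, 11), pool (4, 7) — not enough saws and clamps
  blocked: J8 wants (0, 8), pool (4, 7) — not enough clamps
Had the request been granted, J3, J1, J2, J4 and J8 could never finish.


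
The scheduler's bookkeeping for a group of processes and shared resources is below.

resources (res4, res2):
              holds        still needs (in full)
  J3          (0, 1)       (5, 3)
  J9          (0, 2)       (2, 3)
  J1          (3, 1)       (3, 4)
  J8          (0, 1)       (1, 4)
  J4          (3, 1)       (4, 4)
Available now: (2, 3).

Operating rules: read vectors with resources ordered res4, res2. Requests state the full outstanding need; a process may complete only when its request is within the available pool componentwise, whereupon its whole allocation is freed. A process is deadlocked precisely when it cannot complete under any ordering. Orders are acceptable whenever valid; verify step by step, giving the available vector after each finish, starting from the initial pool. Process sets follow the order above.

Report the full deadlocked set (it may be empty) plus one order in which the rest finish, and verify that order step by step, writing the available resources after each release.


Deadlocked set: J3, J1 and J4.
Key observation: res4 is the bottleneck — with J9, J8 done the pool holds (2, 6), short of every remaining need.
One completion order for the rest: J9, J8. Step-by-step check:
  pool = (2, 3)
  run J9 (needs (2, 3), free (2, 3)); after release of (0, 2) the pool is (2, 5)
  run J8 (needs (1, 4), free (2, 5)); after release of (0, 1) the pool is (2, 6)
The blocked processes can never fit:
  J3 still needs (5, 3) but only (2, 6) is free — short on res4
  J1 still needs (3, 4) but only (2, 6) is free — short on res4
  J4 still needs (4, 4) but only (2, 6) is free — short on res4


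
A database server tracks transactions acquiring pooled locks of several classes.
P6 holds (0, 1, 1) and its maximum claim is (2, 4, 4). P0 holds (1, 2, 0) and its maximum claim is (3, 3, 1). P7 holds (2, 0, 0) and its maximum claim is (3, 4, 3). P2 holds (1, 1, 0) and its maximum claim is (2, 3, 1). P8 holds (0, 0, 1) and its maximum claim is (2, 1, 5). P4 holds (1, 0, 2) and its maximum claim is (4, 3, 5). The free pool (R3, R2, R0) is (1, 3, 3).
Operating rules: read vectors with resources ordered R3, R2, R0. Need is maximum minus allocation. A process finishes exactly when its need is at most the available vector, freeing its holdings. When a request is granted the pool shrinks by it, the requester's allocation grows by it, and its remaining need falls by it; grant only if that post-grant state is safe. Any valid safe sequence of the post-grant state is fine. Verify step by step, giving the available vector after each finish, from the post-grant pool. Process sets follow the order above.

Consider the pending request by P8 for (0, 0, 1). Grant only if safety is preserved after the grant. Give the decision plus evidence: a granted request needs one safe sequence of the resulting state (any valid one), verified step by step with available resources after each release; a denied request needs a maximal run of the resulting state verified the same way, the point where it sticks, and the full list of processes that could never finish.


DENY. Granting would leave the state unsafe.
Key observation: no order helps: past P2, P0, the free pool tops out at (3, 6, 2), below what each blocked process needs in R0.
On the post-grant state, P2, P0 is a maximal run — nothing extends it. Check, step by step:
  pool = (1, 3, 2)
  P2: need (1, 2, 1) fits (1, 3, 2); releases (1, 1, 0), pool now (2, 4, 2)
  P0: need (2, 1, 1) fits (2, 4, 2); releases (1, 2, 0), pool now (3, 6, 2)
  blocked: P6 wants (2, 3, 3), pool (3, 6, 2) — not enough R0
  blocked: P7 wants (1, 4, 3), pool (3, 6, 2) — not enough R0
  blocked: P8 wants (2, 1, 3), pool (3, 6, 2) — not enough R0
  blocked: P4 wants (3, 3, 3), pool (3, 6, 2) — not enough R0
Processes that could never finish after the grant: P6, P7, P8 and P4.


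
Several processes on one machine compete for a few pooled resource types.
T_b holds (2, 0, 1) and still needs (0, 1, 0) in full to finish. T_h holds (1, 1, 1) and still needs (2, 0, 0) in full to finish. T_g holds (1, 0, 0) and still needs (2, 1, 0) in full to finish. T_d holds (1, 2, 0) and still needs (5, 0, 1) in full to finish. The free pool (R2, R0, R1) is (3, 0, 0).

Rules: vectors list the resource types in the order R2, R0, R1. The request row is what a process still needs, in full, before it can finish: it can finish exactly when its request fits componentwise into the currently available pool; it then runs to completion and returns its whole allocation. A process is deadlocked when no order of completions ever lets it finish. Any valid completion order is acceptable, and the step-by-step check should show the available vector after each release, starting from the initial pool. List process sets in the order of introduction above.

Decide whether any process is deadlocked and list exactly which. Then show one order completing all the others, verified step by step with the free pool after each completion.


No process is deadlocked.
Key observation: T_h leads a chain of completions in which each release enables another process.
The rest can finish in the order T_h, T_g, T_d, T_b. Step-by-step check:
  pool = (3, 0, 0)
  run T_h (needs (2, 0, 0), free (3, 0, 0)); after release of (1, 1, 1) the pool is (4, 1, 1)
  run T_g (needs (2, 1, 0), free (4, 1, 1)); after release of (1, 0, 0) the pool is (5, 1, 1)
  run T_d (needs (5, 0, 1), free (5, 1, 1)); after release of (1, 2, 0) the pool is (6, 3, 1)
  run T_b (needs (0, 1, 0), free (6, 3, 1)); after release of (2, 0, 1) the pool is (8, 3, 2)


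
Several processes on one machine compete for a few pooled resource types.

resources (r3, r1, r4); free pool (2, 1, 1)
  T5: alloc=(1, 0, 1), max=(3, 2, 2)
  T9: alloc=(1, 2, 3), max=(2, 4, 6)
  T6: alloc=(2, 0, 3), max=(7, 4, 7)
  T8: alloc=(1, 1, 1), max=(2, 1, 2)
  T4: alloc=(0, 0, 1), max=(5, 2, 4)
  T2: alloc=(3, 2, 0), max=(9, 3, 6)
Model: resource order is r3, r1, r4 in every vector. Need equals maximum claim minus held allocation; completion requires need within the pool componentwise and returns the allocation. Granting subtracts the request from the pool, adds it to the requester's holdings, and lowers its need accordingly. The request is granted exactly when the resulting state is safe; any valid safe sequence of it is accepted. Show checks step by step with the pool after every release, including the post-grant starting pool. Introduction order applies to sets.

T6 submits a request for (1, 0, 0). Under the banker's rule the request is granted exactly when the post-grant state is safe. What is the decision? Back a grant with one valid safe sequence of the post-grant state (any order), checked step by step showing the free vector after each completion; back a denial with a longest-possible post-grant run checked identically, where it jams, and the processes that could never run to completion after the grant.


GRANT. The post-grant state is safe; one safe sequence: T8, T5, T9, T6, T4, T2.
Key observation: the transfer keeps a workable pool ((1, 1, 1)); T8 starts the safe sequence.
Step-by-step check of the post-grant state:
  pool = (1, 1, 1)
  T8: need (1, 0, 1) fits (1, 1, 1); releases (1, 1, 1), pool now (2, 2, 2)
  T5: need (2, 2, 1) fits (2, 2, 2); releases (1, 0, 1), pool now (3, 2, 3)
  T9: need (1, 2, 3) fits (3, 2, 3); releases (1, 2, 3), pool now (4, 4, 6)
  T6: need (4, 4, 4) fits (4, 4, 6); releases (3, 0, 3), pool now (7, 4, 9)
  T4: need (5, 2, 3) fits (7, 4, 9); releases (0, 0, 1), pool now (7, 4, 10)
  T2: need (6, 1, 6) fits (7, 4, 10); releases (3, 2, 0), pool now (10, 6, 10)


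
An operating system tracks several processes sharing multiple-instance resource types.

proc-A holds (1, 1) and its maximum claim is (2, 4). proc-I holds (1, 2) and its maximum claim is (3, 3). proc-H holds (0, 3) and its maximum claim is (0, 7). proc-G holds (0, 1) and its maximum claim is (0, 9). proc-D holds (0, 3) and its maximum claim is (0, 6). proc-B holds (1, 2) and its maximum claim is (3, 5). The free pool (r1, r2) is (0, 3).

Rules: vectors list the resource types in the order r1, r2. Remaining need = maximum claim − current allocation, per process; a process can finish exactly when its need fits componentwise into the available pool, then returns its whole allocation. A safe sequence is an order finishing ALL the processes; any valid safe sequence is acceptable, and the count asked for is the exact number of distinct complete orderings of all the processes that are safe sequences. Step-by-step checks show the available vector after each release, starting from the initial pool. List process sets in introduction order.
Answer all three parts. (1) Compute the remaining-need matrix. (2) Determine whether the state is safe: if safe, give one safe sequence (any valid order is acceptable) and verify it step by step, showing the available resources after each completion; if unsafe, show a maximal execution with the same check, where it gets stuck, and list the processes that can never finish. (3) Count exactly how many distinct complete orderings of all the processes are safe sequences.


(1) Remaining need (order r1, r2):
  proc-A: (1, 3)
  proc-I: (2, 1)
  proc-H: (0, 4)
  proc-G: (0, 8)
  proc-D: (0, 3)
  proc-B: (2, 3)
(2) UNSAFE — no complete ordering exists.
Key observation: proc-D, proc-H, proc-G can finish, but then (0, 10) is all there is, and the blocked group's r1 demands exceed it.
Going as far as possible: proc-D, proc-H, proc-G; after that, nothing fits. Walking it through:
  pool = (0, 3)
  proc-D needs (0, 3) <= (0, 3) -> finishes; pool += (0, 3) = (0, 6)
  proc-H needs (0, 4) <= (0, 6) -> finishes; pool += (0, 3) = (0, 9)
  proc-G needs (0, 8) <= (0, 9) -> finishes; pool += (0, 1) = (0, 10)
  proc-A still needs (1, 3) but only (0, 10) is free — short on r1
  proc-I still needs (2, 1) but only (0, 10) is free — short on r1
  proc-B still needs (2, 3) but only (0, 10) is free — short on r1
Never able to finish: proc-A, proc-I and proc-B.
(3) The exact count: 0 of the possible complete orderings are safe sequences.


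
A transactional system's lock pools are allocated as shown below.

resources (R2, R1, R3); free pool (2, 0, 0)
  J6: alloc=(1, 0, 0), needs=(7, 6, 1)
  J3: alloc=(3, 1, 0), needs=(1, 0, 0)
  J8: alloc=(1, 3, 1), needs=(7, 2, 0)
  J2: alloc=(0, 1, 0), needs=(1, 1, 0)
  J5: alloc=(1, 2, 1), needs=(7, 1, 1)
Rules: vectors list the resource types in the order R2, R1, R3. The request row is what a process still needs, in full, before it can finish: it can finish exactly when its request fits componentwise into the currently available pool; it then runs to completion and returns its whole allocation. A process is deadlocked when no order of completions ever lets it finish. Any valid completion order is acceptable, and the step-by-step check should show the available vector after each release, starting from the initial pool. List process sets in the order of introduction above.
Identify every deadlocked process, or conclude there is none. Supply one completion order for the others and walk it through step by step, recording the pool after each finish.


Deadlocked set: J6, J8 and J5.
Key observation: J3, J2 can finish, but then (5, 2, 0) is all there is, and the blocked group's R2 demands exceed it.
A valid finishing order for the others: J3, J2. Verifying each step:
  pool = (2, 0, 0)
  run J3 (needs (1, 0, 0), free (2, 0, 0)); after release of (3, 1, 0) the pool is (5, 1, 0)
  run J2 (needs (1, 1, 0), free (5, 1, 0)); after release of (0, 1, 0) the pool is (5, 2, 0)
The stuck group stays short no matter what:
  J6 cannot run: need (7, 6, 1) vs free (5, 2, 0) (insufficient R2, R1 and R3)
  J8 cannot run: need (7, 2, 0) vs free (5, 2, 0) (insufficient R2)
  J5 cannot run: need (7, 1, 1) vs free (5, 2, 0) (insufficient R2 and R3)


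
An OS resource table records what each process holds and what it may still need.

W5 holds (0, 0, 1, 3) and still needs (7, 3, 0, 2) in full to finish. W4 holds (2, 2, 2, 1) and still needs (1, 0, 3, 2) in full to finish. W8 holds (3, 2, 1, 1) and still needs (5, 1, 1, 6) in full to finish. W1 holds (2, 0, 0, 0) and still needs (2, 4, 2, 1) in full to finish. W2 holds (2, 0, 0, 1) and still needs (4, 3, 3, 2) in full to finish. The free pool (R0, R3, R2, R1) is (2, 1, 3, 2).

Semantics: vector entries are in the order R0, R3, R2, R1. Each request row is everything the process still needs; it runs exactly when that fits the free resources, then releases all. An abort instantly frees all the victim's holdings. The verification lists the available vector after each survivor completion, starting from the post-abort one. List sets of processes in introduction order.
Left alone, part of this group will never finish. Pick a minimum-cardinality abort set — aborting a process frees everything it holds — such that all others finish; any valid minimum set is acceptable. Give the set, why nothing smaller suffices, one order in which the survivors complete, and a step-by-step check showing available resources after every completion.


The answer: abort W5.
Key observation: W8 had no path to completion before; after the abort of W5 ((0, 0, 1, 3) returned), step 3 is where it fits.
Minimality: the empty abort set fails — the state is deadlocked as it stands.
The survivors complete as W4, W2, W8, W1. Check, step by step (starting from the post-abort pool):
  pool = (2, 1, 4, 5)
  W4 needs (1, 0, 3, 2) <= (2, 1, 4, 5) -> finishes; pool += (2, 2, 2, 1) = (4, 3, 6, 6)
  W2 needs (4, 3, 3, 2) <= (4, 3, 6, 6) -> finishes; pool += (2, 0, 0, 1) = (6, 3, 6, 7)
  W8 needs (5, 1, 1, 6) <= (6, 3, 6, 7) -> finishes; pool += (3, 2, 1, 1) = (9, 5, 7, 8)
  W1 needs (2, 4, 2, 1) <= (9, 5, 7, 8) -> finishes; pool += (2, 0, 0, 0) = (11, 5, 7, 8)


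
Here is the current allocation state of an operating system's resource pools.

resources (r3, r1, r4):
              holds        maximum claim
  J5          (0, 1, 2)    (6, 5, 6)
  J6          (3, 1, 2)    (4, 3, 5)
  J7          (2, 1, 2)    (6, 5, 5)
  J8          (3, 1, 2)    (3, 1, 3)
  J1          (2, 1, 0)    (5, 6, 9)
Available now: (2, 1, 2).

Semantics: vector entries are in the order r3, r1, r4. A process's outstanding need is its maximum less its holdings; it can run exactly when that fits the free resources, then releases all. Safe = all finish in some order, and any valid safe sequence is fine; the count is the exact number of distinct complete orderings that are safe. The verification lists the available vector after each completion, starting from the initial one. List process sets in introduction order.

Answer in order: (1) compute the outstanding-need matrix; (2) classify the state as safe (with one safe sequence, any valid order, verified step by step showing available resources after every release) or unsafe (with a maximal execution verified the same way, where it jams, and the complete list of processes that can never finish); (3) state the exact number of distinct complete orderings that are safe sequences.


(1) Remaining need (order r3, r1, r4):
  J5: (6, 4, 4)
  J6: (1, 2, 3)
  J7: (4, 4, 3)
  J8: (0, 0, 1)
  J1: (3, 5, 9)
(2) The state is UNSAFE.
Key observation: even finishing J8, J6 leaves just (8, 3, 6) free — too little r1 for any of the remaining processes.
Going as far as possible: J8, J6; after that, nothing fits. Walking it through:
  pool = (2, 1, 2)
  J8 needs (0, 0, 1) <= (2, 1, 2) -> finishes; pool += (3, 1, 2) = (5, 2, 4)
  J6 needs (1, 2, 3) <= (5, 2, 4) -> finishes; pool += (3, 1, 2) = (8, 3, 6)
  blocked: J5 wants (6, 4, 4), pool (8, 3, 6) — not enough r1
  blocked: J7 wants (4, 4, 3), pool (8, 3, 6) — not enough r1
  blocked: J1 wants (3, 5, 9), pool (8, 3, 6) — not enough r1 and r4
Processes that can never finish: J5, J7 and J1.
(3) The exact count: 0 of the possible complete orderings are safe sequences.


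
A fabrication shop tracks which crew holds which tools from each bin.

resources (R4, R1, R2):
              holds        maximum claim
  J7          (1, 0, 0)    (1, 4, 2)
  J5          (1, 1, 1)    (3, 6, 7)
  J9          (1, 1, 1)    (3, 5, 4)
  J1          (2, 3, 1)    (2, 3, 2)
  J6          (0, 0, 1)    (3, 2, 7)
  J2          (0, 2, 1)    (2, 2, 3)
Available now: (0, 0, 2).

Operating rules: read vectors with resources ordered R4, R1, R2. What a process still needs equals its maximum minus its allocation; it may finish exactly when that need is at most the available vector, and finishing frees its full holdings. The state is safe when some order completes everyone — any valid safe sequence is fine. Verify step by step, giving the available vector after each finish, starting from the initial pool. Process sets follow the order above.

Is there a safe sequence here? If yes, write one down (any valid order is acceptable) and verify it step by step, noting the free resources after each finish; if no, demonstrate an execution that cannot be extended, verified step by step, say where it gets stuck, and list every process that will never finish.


The state is UNSAFE.
Key observation: the pool after J1, J2, J7, J9 is (4, 6, 5); every surviving request exceeds it in R2, so progress ends there.
A maximal execution: J1, J2, J7, J9 — then nothing else fits. Walking it through:
  pool = (0, 0, 2)
  run J1 (needs (0, 0, 1), free (0, 0, 2)); after release of (2, 3, 1) the pool is (2, 3, 3)
  run J2 (needs (2, 0, 2), free (2, 3, 3)); after release of (0, 2, 1) the pool is (2, 5, 4)
  run J7 (needs (0, 4, 2), free (2, 5, 4)); after release of (1, 0, 0) the pool is (3, 5, 4)
  run J9 (needs (2, 4, 3), free (3, 5, 4)); after release of (1, 1, 1) the pool is (4, 6, 5)
  J5 still needs (2, 5, 6) but only (4, 6, 5) is free — short on R2
  J6 still needs (3, 2, 6) but only (4, 6, 5) is free — short on R2
Never able to finish: J5 and J6.


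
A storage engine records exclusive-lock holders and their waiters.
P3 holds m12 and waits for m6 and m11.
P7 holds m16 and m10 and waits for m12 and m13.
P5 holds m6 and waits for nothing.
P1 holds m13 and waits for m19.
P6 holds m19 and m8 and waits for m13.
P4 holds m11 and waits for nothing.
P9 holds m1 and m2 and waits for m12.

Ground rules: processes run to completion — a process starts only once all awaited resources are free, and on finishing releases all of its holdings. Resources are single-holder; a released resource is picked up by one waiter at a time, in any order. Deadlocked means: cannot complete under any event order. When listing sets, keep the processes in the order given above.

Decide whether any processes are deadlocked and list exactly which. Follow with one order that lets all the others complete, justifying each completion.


Deadlocked set: P7, P1 and P6.
Key observation: along P1 -> P6 -> P1, each member waits on what the next one holds — a deadlock; P7 waits into the deadlock from upstream.
One completion order for the rest: P4, P5, P3, P9.
Step-by-step check:
  P4: no waits; runs immediately, freeing m11
  P5: no waits; runs immediately, freeing m6
  run P3 (all its waits — m6 and m11 — are resolved); releases m12
  run P9 (all its waits — m12 — are resolved); releases m1 and m2


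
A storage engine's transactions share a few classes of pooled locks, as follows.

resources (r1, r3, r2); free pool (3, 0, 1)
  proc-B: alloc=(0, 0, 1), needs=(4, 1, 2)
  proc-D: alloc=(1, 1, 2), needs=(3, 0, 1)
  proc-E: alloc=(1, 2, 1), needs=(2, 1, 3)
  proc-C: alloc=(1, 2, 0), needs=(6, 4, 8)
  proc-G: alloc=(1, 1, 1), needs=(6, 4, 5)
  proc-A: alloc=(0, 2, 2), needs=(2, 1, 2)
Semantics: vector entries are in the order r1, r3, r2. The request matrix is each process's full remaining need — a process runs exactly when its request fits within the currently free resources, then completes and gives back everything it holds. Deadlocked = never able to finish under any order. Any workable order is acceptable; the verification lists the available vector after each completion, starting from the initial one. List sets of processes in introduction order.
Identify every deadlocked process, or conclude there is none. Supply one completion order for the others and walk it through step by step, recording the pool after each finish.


Deadlocked set: proc-C and proc-G.
Key observation: the pool after proc-D, proc-A, proc-E, proc-B is (5, 5, 7); every surviving request exceeds it in r1, so progress ends there.
The rest can finish in the order proc-D, proc-A, proc-E, proc-B. Walking it through:
  pool = (3, 0, 1)
  run proc-D (needs (3, 0, 1), free (3, 0, 1)); after release of (1, 1, 2) the pool is (4, 1, 3)
  run proc-A (needs (2, 1, 2), free (4, 1, 3)); after release of (0, 2, 2) the pool is (4, 3, 5)
  run proc-E (needs (2, 1, 3), free (4, 3, 5)); after release of (1, 2, 1) the pool is (5, 5, 6)
  run proc-B (needs (4, 1, 2), free (5, 5, 6)); after release of (0, 0, 1) the pool is (5, 5, 7)
None of the blocked processes ever fits:
  proc-C cannot run: need (6, 4, 8) vs free (5, 5, 7) (insufficient r1 and r2)
  proc-G cannot run: need (6, 4, 5) vs free (5, 5, 7) (insufficient r1)


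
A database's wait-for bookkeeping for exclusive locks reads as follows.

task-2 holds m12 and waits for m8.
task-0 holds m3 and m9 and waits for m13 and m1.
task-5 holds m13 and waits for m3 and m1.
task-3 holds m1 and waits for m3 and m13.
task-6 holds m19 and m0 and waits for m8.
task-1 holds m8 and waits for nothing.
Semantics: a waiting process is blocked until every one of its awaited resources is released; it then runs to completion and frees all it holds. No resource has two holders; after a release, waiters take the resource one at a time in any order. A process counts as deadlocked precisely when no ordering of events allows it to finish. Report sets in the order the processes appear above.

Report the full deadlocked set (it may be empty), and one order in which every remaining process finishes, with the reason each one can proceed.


The deadlocked set is task-0, task-5 and task-3.
Key observation: the loop task-0 -> task-5 -> task-0 blocks itself forever; task-3 is caught in further circular waits.
The rest can finish in the order task-1, task-6, task-2.
Step-by-step check:
  run task-1 (it waits on nothing); releases m8
  task-6: everything it awaited (m8) is free; runs, freeing m19 and m0
  task-2: everything it awaited (m8) is free; runs, freeing m12


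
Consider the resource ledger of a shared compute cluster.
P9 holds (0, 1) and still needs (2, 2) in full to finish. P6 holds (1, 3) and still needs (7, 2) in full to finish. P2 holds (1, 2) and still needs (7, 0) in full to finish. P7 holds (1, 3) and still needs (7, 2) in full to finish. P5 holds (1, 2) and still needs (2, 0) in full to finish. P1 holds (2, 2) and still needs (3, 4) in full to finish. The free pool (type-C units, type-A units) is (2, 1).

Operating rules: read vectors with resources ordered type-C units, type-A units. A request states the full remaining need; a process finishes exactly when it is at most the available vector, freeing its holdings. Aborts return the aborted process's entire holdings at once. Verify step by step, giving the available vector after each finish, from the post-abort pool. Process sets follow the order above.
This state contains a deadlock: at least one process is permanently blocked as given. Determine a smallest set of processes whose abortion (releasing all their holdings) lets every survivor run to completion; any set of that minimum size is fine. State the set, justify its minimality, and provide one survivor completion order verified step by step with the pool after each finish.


Minimum abort set: P6 and P7.
Key observation: the returned (2, 6) from P6 and P7 is what brings P2 — unrunnable before, under any order — into play at step 4.
Why nothing smaller works — every single abort fails: P9 alone leaves P6 blocked (short on type-C units); P6 alone leaves P2 blocked (short on type-C units); P2 alone leaves P6 blocked (short on type-C units); P7 alone leaves P6 blocked (short on type-C units); P5 alone leaves P6 blocked (short on type-C units); P1 alone leaves P6 blocked (short on type-C units).
One survivor order: P9, P5, P1, P2. Verifying each step (post-abort pool first):
  pool = (4, 7)
  run P9 (needs (2, 2), free (4, 7)); after release of (0, 1) the pool is (4, 8)
  run P5 (needs (2, 0), free (4, 8)); after release of (1, 2) the pool is (5, 10)
  run P1 (needs (3, 4), free (5, 10)); after release of (2, 2) the pool is (7, 12)
  run P2 (needs (7, 0), free (7, 12)); after release of (1, 2) the pool is (8, 14)


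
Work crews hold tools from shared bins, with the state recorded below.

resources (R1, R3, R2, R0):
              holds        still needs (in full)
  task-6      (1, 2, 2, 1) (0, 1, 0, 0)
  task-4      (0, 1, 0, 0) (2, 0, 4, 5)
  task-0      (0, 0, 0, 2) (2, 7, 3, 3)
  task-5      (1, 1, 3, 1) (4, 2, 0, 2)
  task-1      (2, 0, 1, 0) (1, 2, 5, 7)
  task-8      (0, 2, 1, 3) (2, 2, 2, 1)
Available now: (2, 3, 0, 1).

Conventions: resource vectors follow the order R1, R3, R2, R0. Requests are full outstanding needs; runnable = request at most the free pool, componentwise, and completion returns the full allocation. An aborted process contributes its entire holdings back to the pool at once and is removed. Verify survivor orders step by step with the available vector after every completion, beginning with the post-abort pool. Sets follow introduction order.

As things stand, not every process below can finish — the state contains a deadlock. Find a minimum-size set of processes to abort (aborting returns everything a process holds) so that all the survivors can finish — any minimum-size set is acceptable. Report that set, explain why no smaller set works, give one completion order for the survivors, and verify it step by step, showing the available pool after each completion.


The answer: abort task-5.
Key observation: before aborting task-5, task-1 was permanently blocked — no order could ever run it; afterwards it completes at step 4.
No smaller set exists: with zero aborts the deadlock remains.
One survivor order: task-6, task-8, task-0, task-1, task-4. Verifying each step (post-abort pool first):
  pool = (3, 4, 3, 2)
  run task-6 (needs (0, 1, 0, 0), free (3, 4, 3, 2)); after release of (1, 2, 2, 1) the pool is (4, 6, 5, 3)
  run task-8 (needs (2, 2, 2, 1), free (4, 6, 5, 3)); after release of (0, 2, 1, 3) the pool is (4, 8, 6, 6)
  run task-0 (needs (2, 7, 3, 3), free (4, 8, 6, 6)); after release of (0, 0, 0, 2) the pool is (4, 8, 6, 8)
  run task-1 (needs (1, 2, 5, 7), free (4, 8, 6, 8)); after release of (2, 0, 1, 0) the pool is (6, 8, 7, 8)
  run task-4 (needs (2, 0, 4, 5), free (6, 8, 7, 8)); after release of (0, 1, 0, 0) the pool is (6, 9, 7, 8)


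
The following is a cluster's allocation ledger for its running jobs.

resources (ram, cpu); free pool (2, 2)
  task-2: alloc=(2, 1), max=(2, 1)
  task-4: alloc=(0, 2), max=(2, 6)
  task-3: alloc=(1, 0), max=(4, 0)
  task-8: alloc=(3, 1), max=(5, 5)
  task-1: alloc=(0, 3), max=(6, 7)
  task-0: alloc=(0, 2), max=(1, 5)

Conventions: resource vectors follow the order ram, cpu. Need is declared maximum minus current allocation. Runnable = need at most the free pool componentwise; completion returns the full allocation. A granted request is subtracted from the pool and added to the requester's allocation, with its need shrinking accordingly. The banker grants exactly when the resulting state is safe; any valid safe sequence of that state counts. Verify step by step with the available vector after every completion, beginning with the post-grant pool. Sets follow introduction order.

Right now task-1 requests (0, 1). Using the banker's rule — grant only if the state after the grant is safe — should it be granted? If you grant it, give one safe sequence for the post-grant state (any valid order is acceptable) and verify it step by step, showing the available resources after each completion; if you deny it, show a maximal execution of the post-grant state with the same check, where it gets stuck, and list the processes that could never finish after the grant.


DENY. Granting would leave the state unsafe.
Key observation: the wall is cpu: completing task-2, task-3 brings the pool only to (5, 2), and all the rest need more.
After a pretend grant, a maximal execution: task-2, task-3 — then nothing else fits. Verifying each step:
  pool = (2, 1)
  task-2 needs (0, 0) <= (2, 1) -> finishes; pool += (2, 1) = (4, 2)
  task-3 needs (3, 0) <= (4, 2) -> finishes; pool += (1, 0) = (5, 2)
  blocked: task-4 wants (2, 4), pool (5, 2) — not enough cpu
  blocked: task-8 wants (2, 4), pool (5, 2) — not enough cpu
  blocked: task-1 wants (6, 3), pool (5, 2) — not enough ram and cpu
  blocked: task-0 wants (1, 3), pool (5, 2) — not enough cpu
Had the request been granted, task-4, task-8, task-1 and task-0 could never finish.


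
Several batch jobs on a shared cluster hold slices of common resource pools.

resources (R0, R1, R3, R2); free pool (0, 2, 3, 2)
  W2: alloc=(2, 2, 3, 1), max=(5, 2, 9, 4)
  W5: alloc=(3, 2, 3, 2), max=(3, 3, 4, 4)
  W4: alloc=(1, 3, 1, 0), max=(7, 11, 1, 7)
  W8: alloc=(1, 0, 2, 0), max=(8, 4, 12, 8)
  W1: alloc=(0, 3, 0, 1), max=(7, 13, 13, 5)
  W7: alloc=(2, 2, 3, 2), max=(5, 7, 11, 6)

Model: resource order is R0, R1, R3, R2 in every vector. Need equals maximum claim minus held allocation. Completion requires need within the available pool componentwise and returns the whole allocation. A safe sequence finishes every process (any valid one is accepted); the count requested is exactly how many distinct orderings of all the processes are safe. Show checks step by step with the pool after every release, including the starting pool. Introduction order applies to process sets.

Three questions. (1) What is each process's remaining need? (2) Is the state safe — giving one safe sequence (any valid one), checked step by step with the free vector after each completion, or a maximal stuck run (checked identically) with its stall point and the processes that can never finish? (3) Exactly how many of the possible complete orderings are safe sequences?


(1) Need matrix, components ordered R0, R1, R3, R2:
  W2: (3, 0, 6, 3)
  W5: (0, 1, 1, 2)
  W4: (6, 8, 0, 7)
  W8: (7, 4, 10, 8)
  W1: (7, 10, 13, 4)
  W7: (3, 5, 8, 4)
(2) SAFE, for example via the order W5, W2, W7, W4, W1, W8.
Key observation: reading the order forward, W5 is the first process whose need (0, 1, 1, 2) meets the free pool (0, 2, 3, 2) exactly on a resource it requests.
Check, step by step:
  pool = (0, 2, 3, 2)
  W5 needs (0, 1, 1, 2) <= (0, 2, 3, 2) -> finishes; pool += (3, 2, 3, 2) = (3, 4, 6, 4)
  W2 needs (3, 0, 6, 3) <= (3, 4, 6, 4) -> finishes; pool += (2, 2, 3, 1) = (5, 6, 9, 5)
  W7 needs (3, 5, 8, 4) <= (5, 6, 9, 5) -> finishes; pool += (2, 2, 3, 2) = (7, 8, 12, 7)
  W4 needs (6, 8, 0, 7) <= (7, 8, 12, 7) -> finishes; pool += (1, 3, 1, 0) = (8, 11, 13, 7)
  W1 needs (7, 10, 13, 4) <= (8, 11, 13, 7) -> finishes; pool += (0, 3, 0, 1) = (8, 14, 13, 8)
  W8 needs (7, 4, 10, 8) <= (8, 14, 13, 8) -> finishes; pool += (1, 0, 2, 0) = (9, 14, 15, 8)
(3) Exactly 1 of the possible complete orderings is a safe sequence.


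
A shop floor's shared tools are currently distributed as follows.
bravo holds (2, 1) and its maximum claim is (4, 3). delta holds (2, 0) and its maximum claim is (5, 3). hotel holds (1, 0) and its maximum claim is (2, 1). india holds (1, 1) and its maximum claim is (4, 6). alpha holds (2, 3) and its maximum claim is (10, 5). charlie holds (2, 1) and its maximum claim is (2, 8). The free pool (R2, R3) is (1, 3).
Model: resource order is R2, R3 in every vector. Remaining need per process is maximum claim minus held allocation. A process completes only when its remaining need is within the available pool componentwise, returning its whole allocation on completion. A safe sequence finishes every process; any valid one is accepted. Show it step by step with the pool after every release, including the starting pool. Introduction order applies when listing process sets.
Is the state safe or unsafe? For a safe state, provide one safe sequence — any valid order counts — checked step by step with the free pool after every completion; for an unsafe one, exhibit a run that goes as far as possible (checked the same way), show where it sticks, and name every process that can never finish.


UNSAFE.
Key observation: after hotel, bravo, delta the pool peaks at (6, 4), and each blocked process is short somewhere: india on R3; alpha on R2; charlie on R3.
A maximal execution: hotel, bravo, delta — then nothing else fits. Verifying each step:
  pool = (1, 3)
  hotel needs (1, 1) <= (1, 3) -> finishes; pool += (1, 0) = (2, 3)
  bravo needs (2, 2) <= (2, 3) -> finishes; pool += (2, 1) = (4, 4)
  delta needs (3, 3) <= (4, 4) -> finishes; pool += (2, 0) = (6, 4)
  india cannot run: need (3, 5) vs free (6, 4) (insufficient R3)
  alpha cannot run: need (8, 2) vs free (6, 4) (insufficient R2)
  charlie cannot run: need (0, 7) vs free (6, 4) (insufficient R3)
Processes that can never finish: india, alpha and charlie.


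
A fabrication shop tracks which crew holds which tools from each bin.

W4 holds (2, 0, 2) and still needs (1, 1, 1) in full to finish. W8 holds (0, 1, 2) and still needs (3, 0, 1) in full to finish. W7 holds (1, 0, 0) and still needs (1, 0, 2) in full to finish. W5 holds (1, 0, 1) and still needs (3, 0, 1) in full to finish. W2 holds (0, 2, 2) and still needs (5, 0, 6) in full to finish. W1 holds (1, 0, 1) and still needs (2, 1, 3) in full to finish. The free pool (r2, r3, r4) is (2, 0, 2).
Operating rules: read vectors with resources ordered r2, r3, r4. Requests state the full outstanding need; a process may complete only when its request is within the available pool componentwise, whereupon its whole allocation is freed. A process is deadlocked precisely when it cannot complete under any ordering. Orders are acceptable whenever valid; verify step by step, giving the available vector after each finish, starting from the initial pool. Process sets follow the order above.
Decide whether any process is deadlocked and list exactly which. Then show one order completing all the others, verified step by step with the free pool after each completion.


Nothing here is deadlocked.
Key observation: beginning at W7, releases accumulate fast enough that every process eventually fits.
A valid finishing order for the others: W7, W8, W4, W1, W2, W5. Check, step by step:
  pool = (2, 0, 2)
  W7: need (1, 0, 2) fits (2, 0, 2); releases (1, 0, 0), pool now (3, 0, 2)
  W8: need (3, 0, 1) fits (3, 0, 2); releases (0, 1, 2), pool now (3, 1, 4)
  W4: need (1, 1, 1) fits (3, 1, 4); releases (2, 0, 2), pool now (5, 1, 6)
  W1: need (2, 1, 3) fits (5, 1, 6); releases (1, 0, 1), pool now (6, 1, 7)
  W2: need (5, 0, 6) fits (6, 1, 7); releases (0, 2, 2), pool now (6, 3, 9)
  W5: need (3, 0, 1) fits (6, 3, 9); releases (1, 0, 1), pool now (7, 3, 10)
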